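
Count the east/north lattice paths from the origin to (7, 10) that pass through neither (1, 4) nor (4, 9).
Number of paths = 13088

Inclusion–exclusion. Total paths: C(17, 7) = 19448. Through P₁: C(5, 1)·C(12, 6) = 4620. Through P₂: C(13, 4)·C(4, 3) = 2860. Since P₁ is strictly southwest of P₂, a monotone path through both must visit P₁ then P₂; paths through both = C(5, 1)·C(8, 3)·C(4, 3) = 1120. Avoid both = 19448 − 4620 − 2860 + 1120 = 13088.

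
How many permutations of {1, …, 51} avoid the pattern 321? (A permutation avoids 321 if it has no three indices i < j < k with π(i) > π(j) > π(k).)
C_51 = 7684785670514316385230816156

These 321-avoiding permutations are counted by the Catalan number C_n = (1/(n + 1)) · C(2n, n). For n = 51: C_51 = (1/52) · C(102, 51) = 399608854866744452032002440112/52 = 7684785670514316385230816156.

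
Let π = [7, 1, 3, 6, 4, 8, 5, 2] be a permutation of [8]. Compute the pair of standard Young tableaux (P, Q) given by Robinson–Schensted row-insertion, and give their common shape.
P = [1, 2, 4, 5] / [3, 8] / [6] / [7];  Q = [1, 3, 4, 6] / [2, 7] / [5] / [8];  common shape = (4, 2, 1, 1)

Row-insert the values π_1, π_2, … into P one at a time, bumping the leftmost entry strictly greater than the inserted value down to the next row. The recording tableau Q records, in position (i, j), the step at which that cell was added to P.
  Insert 7 (step 1): P = [7];  Q = [1]
  Insert 1 (step 2): P = [1] / [7];  Q = [1] / [2]
  Insert 3 (step 3): P = [1, 3] / [7];  Q = [1, 3] / [2]
  Insert 6 (step 4): P = [1, 3, 6] / [7];  Q = [1, 3, 4] / [2]
  Insert 4 (step 5): P = [1, 3, 4] / [6] / [7];  Q = [1, 3, 4] / [2] / [5]
  Insert 8 (step 6): P = [1, 3, 4, 8] / [6] / [7];  Q = [1, 3, 4, 6] / [2] / [5]
  Insert 5 (step 7): P = [1, 3, 4, 5] / [6, 8] / [7];  Q = [1, 3, 4, 6] / [2, 7] / [5]
  Insert 2 (step 8): P = [1, 2, 4, 5] / [3, 8] / [6] / [7];  Q = [1, 3, 4, 6] / [2, 7] / [5] / [8]
Final shape: (4, 2, 1, 1).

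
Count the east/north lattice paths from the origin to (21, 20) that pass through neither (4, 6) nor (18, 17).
Number of paths = 141410333970

Inclusion–exclusion. Total paths: C(41, 21) = 269128937220. Through P₁: C(10, 4)·C(31, 17) = 55688330250. Through P₂: C(35, 18)·C(6, 3) = 90751353000. Since P₁ is strictly southwest of P₂, a monotone path through both must visit P₁ then P₂; paths through both = C(10, 4)·C(25, 14)·C(6, 3) = 18721080000. Avoid both = 269128937220 − 55688330250 − 90751353000 + 18721080000 = 141410333970.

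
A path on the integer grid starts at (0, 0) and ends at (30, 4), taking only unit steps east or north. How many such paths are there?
Number of paths = 46376

A monotone lattice path from (0, 0) to (30, 4) consists of 30 east steps and 4 north steps in some order, so it is determined by which 30 of the 34 steps are east. The count is C(34, 30) = 46376.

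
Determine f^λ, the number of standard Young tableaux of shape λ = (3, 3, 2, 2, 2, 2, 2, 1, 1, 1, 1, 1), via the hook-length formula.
# SYT of shape (3, 3, 2, 2, 2, 2, 2, 1, 1, 1, 1, 1) = 3139560

Hook-length formula: f^λ = n! / Π hook(c), product over all cells c of the Young diagram. For λ = (3, 3, 2, 2, 2, 2, 2, 1, 1, 1, 1, 1), n = 21 boxes. Hook lengths by row (left-to-right, top-to-bottom): [14, 8, 2]; [13, 7, 1]; [11, 5]; [10, 4]; [9, 3]; [8, 2]; [7, 1]; [5]; [4]; [3]; [2]; [1]. Product of hooks = 16273281024000. So f^λ = 21! / 16273281024000 = 51090942171709440000 / 16273281024000 = 3139560.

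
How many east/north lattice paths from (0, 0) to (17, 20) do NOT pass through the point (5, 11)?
Number of paths = 14621482470

Total paths from (0, 0) to (17, 20): C(37, 17) = 15905368710. Paths through (5, 11): (paths (0, 0) → (5, 11)) × (paths (5, 11) → (17, 20)) = C(16, 5) · C(21, 12) = 4368 · 293930 = 1283886240. Avoidance count = 15905368710 − 1283886240 = 14621482470.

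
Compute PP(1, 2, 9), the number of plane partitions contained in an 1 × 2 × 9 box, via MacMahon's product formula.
PP(1, 2, 9) = 55

Evaluate the triple product over i = 1..1, j = 1..2, k = 1..9. The factors are (2/1) · (3/2) · (4/3) · (5/4) · (6/5) · (7/6) · (8/7) · (9/8) · … (18 factors total). The numerators and denominators telescope so the product is an integer; carrying out the multiplication exactly gives PP(1, 2, 9) = 55.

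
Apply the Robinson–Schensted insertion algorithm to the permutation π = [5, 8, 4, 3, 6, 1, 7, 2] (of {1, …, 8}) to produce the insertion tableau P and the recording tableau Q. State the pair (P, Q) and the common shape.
P = [1, 2, 7] / [3, 6] / [4, 8] / [5];  Q = [1, 2, 7] / [3, 5] / [4, 8] / [6];  common shape = (3, 2, 2, 1)

Row-insert the values π_1, π_2, … into P one at a time, bumping the leftmost entry strictly greater than the inserted value down to the next row. The recording tableau Q records, in position (i, j), the step at which that cell was added to P.
  Insert 5 (step 1): P = [5];  Q = [1]
  Insert 8 (step 2): P = [5, 8];  Q = [1, 2]
  Insert 4 (step 3): P = [4, 8] / [5];  Q = [1, 2] / [3]
  Insert 3 (step 4): P = [3, 8] / [4] / [5];  Q = [1, 2] / [3] / [4]
  Insert 6 (step 5): P = [3, 6] / [4, 8] / [5];  Q = [1, 2] / [3, 5] / [4]
  Insert 1 (step 6): P = [1, 6] / [3, 8] / [4] / [5];  Q = [1, 2] / [3, 5] / [4] / [6]
  Insert 7 (step 7): P = [1, 6, 7] / [3, 8] / [4] / [5];  Q = [1, 2, 7] / [3, 5] / [4] / [6]
  Insert 2 (step 8): P = [1, 2, 7] / [3, 6] / [4, 8] / [5];  Q = [1, 2, 7] / [3, 5] / [4, 8] / [6]
Final shape: (3, 2, 2, 1).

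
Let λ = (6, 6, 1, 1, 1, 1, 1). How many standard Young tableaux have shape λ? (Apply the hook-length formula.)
# SYT of shape (6, 6, 1, 1, 1, 1, 1) = 259896

Hook-length formula: f^λ = n! / Π hook(c), product over all cells c of the Young diagram. For λ = (6, 6, 1, 1, 1, 1, 1), n = 17 boxes. Hook lengths by row (left-to-right, top-to-bottom): [12, 6, 5, 4, 3, 2]; [11, 5, 4, 3, 2, 1]; [5]; [4]; [3]; [2]; [1]. Product of hooks = 1368576000. So f^λ = 17! / 1368576000 = 355687428096000 / 1368576000 = 259896.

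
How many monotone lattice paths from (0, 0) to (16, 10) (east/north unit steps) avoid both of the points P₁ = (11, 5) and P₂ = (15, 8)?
Number of paths = 3198697

Inclusion–exclusion. Total paths: C(26, 16) = 5311735. Through P₁: C(16, 11)·C(10, 5) = 1100736. Through P₂: C(23, 15)·C(3, 1) = 1470942. Since P₁ is strictly southwest of P₂, a monotone path through both must visit P₁ then P₂; paths through both = C(16, 11)·C(7, 4)·C(3, 1) = 458640. Avoid both = 5311735 − 1100736 − 1470942 + 458640 = 3198697.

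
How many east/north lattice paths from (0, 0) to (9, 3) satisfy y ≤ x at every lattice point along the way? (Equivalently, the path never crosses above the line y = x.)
Number of paths = 154

By the reflection principle (André's argument), the number of monotone paths to (9, 3) with n ≤ m that never go above y = x is C(12, 9) − C(12, 10) = 220 − 66 = 154.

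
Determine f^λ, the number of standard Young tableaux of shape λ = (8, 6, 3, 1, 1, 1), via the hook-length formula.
# SYT of shape (8, 6, 3, 1, 1, 1) = 83566560

Hook-length formula: f^λ = n! / Π hook(c), product over all cells c of the Young diagram. For λ = (8, 6, 3, 1, 1, 1), n = 20 boxes. Hook lengths by row (left-to-right, top-to-bottom): [13, 9, 8, 6, 5, 4, 2, 1]; [10, 6, 5, 3, 2, 1]; [6, 2, 1]; [3]; [2]; [1]. Product of hooks = 29113344000. So f^λ = 20! / 29113344000 = 2432902008176640000 / 29113344000 = 83566560.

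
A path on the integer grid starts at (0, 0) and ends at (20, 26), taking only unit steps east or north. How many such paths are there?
Number of paths = 5608233007146

A monotone lattice path from (0, 0) to (20, 26) consists of 20 east steps and 26 north steps in some order, so it is determined by which 20 of the 46 steps are east. The count is C(46, 20) = 5608233007146.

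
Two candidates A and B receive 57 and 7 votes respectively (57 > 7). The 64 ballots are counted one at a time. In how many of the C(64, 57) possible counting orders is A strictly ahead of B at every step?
Strict-lead orderings = 485325150

Total orderings of the 64 votes with 57 for A: C(64, 57) = 621216192. By the Bertrand ballot formula (Cycle Lemma / reflection principle), the number of orderings in which A is strictly ahead of B throughout is (p − q)/(p + q) · C(p + q, p) = (57 − 7)/(57 + 7) · 621216192 = 485325150.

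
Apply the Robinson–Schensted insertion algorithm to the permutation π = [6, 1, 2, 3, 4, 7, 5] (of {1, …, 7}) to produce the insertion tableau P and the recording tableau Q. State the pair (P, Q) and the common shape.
P = [1, 2, 3, 4, 5] / [6, 7];  Q = [1, 3, 4, 5, 6] / [2, 7];  common shape = (5, 2)

Row-insert the values π_1, π_2, … into P one at a time, bumping the leftmost entry strictly greater than the inserted value down to the next row. The recording tableau Q records, in position (i, j), the step at which that cell was added to P.
  Insert 6 (step 1): P = [6];  Q = [1]
  Insert 1 (step 2): P = [1] / [6];  Q = [1] / [2]
  Insert 2 (step 3): P = [1, 2] / [6];  Q = [1, 3] / [2]
  Insert 3 (step 4): P = [1, 2, 3] / [6];  Q = [1, 3, 4] / [2]
  Insert 4 (step 5): P = [1, 2, 3, 4] / [6];  Q = [1, 3, 4, 5] / [2]
  Insert 7 (step 6): P = [1, 2, 3, 4, 7] / [6];  Q = [1, 3, 4, 5, 6] / [2]
  Insert 5 (step 7): P = [1, 2, 3, 4, 5] / [6, 7];  Q = [1, 3, 4, 5, 6] / [2, 7]
Final shape: (5, 2).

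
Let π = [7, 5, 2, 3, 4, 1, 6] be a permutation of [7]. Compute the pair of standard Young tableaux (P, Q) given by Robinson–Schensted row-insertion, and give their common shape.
P = [1, 3, 4, 6] / [2] / [5] / [7];  Q = [1, 4, 5, 7] / [2] / [3] / [6];  common shape = (4, 1, 1, 1)

Row-insert the values π_1, π_2, … into P one at a time, bumping the leftmost entry strictly greater than the inserted value down to the next row. The recording tableau Q records, in position (i, j), the step at which that cell was added to P.
  Insert 7 (step 1): P = [7];  Q = [1]
  Insert 5 (step 2): P = [5] / [7];  Q = [1] / [2]
  Insert 2 (step 3): P = [2] / [5] / [7];  Q = [1] / [2] / [3]
  Insert 3 (step 4): P = [2, 3] / [5] / [7];  Q = [1, 4] / [2] / [3]
  Insert 4 (step 5): P = [2, 3, 4] / [5] / [7];  Q = [1, 4, 5] / [2] / [3]
  Insert 1 (step 6): P = [1, 3, 4] / [2] / [5] / [7];  Q = [1, 4, 5] / [2] / [3] / [6]
  Insert 6 (step 7): P = [1, 3, 4, 6] / [2] / [5] / [7];  Q = [1, 4, 5, 7] / [2] / [3] / [6]
Final shape: (4, 1, 1, 1).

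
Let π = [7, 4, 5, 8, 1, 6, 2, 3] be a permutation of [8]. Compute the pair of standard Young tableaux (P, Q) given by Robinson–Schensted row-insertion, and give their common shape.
P = [1, 2, 3] / [4, 5, 6] / [7, 8];  Q = [1, 3, 4] / [2, 6, 8] / [5, 7];  common shape = (3, 3, 2)

Row-insert the values π_1, π_2, … into P one at a time, bumping the leftmost entry strictly greater than the inserted value down to the next row. The recording tableau Q records, in position (i, j), the step at which that cell was added to P.
  Insert 7 (step 1): P = [7];  Q = [1]
  Insert 4 (step 2): P = [4] / [7];  Q = [1] / [2]
  Insert 5 (step 3): P = [4, 5] / [7];  Q = [1, 3] / [2]
  Insert 8 (step 4): P = [4, 5, 8] / [7];  Q = [1, 3, 4] / [2]
  Insert 1 (step 5): P = [1, 5, 8] / [4] / [7];  Q = [1, 3, 4] / [2] / [5]
  Insert 6 (step 6): P = [1, 5, 6] / [4, 8] / [7];  Q = [1, 3, 4] / [2, 6] / [5]
  Insert 2 (step 7): P = [1, 2, 6] / [4, 5] / [7, 8];  Q = [1, 3, 4] / [2, 6] / [5, 7]
  Insert 3 (step 8): P = [1, 2, 3] / [4, 5, 6] / [7, 8];  Q = [1, 3, 4] / [2, 6, 8] / [5, 7]
Final shape: (3, 3, 2).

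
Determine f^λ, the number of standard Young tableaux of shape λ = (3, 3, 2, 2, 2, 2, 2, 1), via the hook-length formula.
# SYT of shape (3, 3, 2, 2, 2, 2, 2, 1) = 116688

Hook-length formula: f^λ = n! / Π hook(c), product over all cells c of the Young diagram. For λ = (3, 3, 2, 2, 2, 2, 2, 1), n = 17 boxes. Hook lengths by row (left-to-right, top-to-bottom): [10, 8, 2]; [9, 7, 1]; [7, 5]; [6, 4]; [5, 3]; [4, 2]; [3, 1]; [1]. Product of hooks = 3048192000. So f^λ = 17! / 3048192000 = 355687428096000 / 3048192000 = 116688.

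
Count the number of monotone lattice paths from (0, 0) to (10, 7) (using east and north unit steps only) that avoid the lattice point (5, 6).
Number of paths = 16676

Total paths from (0, 0) to (10, 7): C(17, 10) = 19448. Paths through (5, 6): (paths (0, 0) → (5, 6)) × (paths (5, 6) → (10, 7)) = C(11, 5) · C(6, 5) = 462 · 6 = 2772. Avoidance count = 19448 − 2772 = 16676.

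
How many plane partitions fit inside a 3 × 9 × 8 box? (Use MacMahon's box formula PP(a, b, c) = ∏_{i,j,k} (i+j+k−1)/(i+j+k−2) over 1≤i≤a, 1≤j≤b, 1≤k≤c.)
PP(3, 9, 8) = 198520691512

Evaluate the triple product over i = 1..3, j = 1..9, k = 1..8. The factors are (2/1) · (3/2) · (4/3) · (5/4) · (6/5) · (7/6) · (8/7) · (9/8) · … (216 factors total). The numerators and denominators telescope so the product is an integer; carrying out the multiplication exactly gives PP(3, 9, 8) = 198520691512.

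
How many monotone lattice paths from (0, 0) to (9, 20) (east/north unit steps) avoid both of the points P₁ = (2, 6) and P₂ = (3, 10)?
Number of paths = 5589997

Inclusion–exclusion. Total paths: C(29, 9) = 10015005. Through P₁: C(8, 2)·C(21, 7) = 3255840. Through P₂: C(13, 3)·C(16, 6) = 2290288. Since P₁ is strictly southwest of P₂, a monotone path through both must visit P₁ then P₂; paths through both = C(8, 2)·C(5, 1)·C(16, 6) = 1121120. Avoid both = 10015005 − 3255840 − 2290288 + 1121120 = 5589997.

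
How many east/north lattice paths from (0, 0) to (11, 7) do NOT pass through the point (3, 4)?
Number of paths = 26049

Total paths from (0, 0) to (11, 7): C(18, 11) = 31824. Paths through (3, 4): (paths (0, 0) → (3, 4)) × (paths (3, 4) → (11, 7)) = C(7, 3) · C(11, 8) = 35 · 165 = 5775. Avoidance count = 31824 − 5775 = 26049.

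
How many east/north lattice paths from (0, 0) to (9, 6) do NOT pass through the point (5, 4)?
Number of paths = 3115

Total paths from (0, 0) to (9, 6): C(15, 9) = 5005. Paths through (5, 4): (paths (0, 0) → (5, 4)) × (paths (5, 4) → (9, 6)) = C(9, 5) · C(6, 4) = 126 · 15 = 1890. Avoidance count = 5005 − 1890 = 3115.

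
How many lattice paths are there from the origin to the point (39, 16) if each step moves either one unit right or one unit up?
Number of paths = 29749251314475

A monotone lattice path from (0, 0) to (39, 16) consists of 39 east steps and 16 north steps in some order, so it is determined by which 39 of the 55 steps are east. The count is C(55, 39) = 29749251314475.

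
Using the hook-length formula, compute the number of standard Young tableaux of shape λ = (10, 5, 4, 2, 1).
# SYT of shape (10, 5, 4, 2, 1) = 1066965900

Hook-length formula: f^λ = n! / Π hook(c), product over all cells c of the Young diagram. For λ = (10, 5, 4, 2, 1), n = 22 boxes. Hook lengths by row (left-to-right, top-to-bottom): [14, 12, 10, 9, 7, 5, 4, 3, 2, 1]; [8, 6, 4, 3, 1]; [6, 4, 2, 1]; [3, 1]; [1]. Product of hooks = 1053455155200. So f^λ = 22! / 1053455155200 = 1124000727777607680000 / 1053455155200 = 1066965900.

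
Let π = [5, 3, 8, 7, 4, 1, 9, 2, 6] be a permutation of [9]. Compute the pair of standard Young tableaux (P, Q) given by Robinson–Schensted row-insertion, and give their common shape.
P = [1, 2, 6] / [3, 4, 9] / [5, 7] / [8];  Q = [1, 3, 7] / [2, 4, 9] / [5, 8] / [6];  common shape = (3, 3, 2, 1)

Row-insert the values π_1, π_2, … into P one at a time, bumping the leftmost entry strictly greater than the inserted value down to the next row. The recording tableau Q records, in position (i, j), the step at which that cell was added to P.
  Insert 5 (step 1): P = [5];  Q = [1]
  Insert 3 (step 2): P = [3] / [5];  Q = [1] / [2]
  Insert 8 (step 3): P = [3, 8] / [5];  Q = [1, 3] / [2]
  Insert 7 (step 4): P = [3, 7] / [5, 8];  Q = [1, 3] / [2, 4]
  Insert 4 (step 5): P = [3, 4] / [5, 7] / [8];  Q = [1, 3] / [2, 4] / [5]
  Insert 1 (step 6): P = [1, 4] / [3, 7] / [5] / [8];  Q = [1, 3] / [2, 4] / [5] / [6]
  Insert 9 (step 7): P = [1, 4, 9] / [3, 7] / [5] / [8];  Q = [1, 3, 7] / [2, 4] / [5] / [6]
  Insert 2 (step 8): P = [1, 2, 9] / [3, 4] / [5, 7] / [8];  Q = [1, 3, 7] / [2, 4] / [5, 8] / [6]
  Insert 6 (step 9): P = [1, 2, 6] / [3, 4, 9] / [5, 7] / [8];  Q = [1, 3, 7] / [2, 4, 9] / [5, 8] / [6]
Final shape: (3, 3, 2, 1).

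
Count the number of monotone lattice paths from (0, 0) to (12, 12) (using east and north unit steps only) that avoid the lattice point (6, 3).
Number of paths = 2283736

Total paths from (0, 0) to (12, 12): C(24, 12) = 2704156. Paths through (6, 3): (paths (0, 0) → (6, 3)) × (paths (6, 3) → (12, 12)) = C(9, 6) · C(15, 6) = 84 · 5005 = 420420. Avoidance count = 2704156 − 420420 = 2283736.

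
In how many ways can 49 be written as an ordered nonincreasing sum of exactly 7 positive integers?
p(49, 7 parts) = 8033

Partitions of n into exactly k parts are in bijection with partitions of n − k into at most k parts (subtract 1 from each part). So p(49, exactly 7) = p(42, parts ≤ 7). Computing via the recurrence p(m, j) = p(m, j−1) + p(m−j, j) gives 8033.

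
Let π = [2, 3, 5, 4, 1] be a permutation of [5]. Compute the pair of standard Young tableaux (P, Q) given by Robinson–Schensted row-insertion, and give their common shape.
P = [1, 3, 4] / [2] / [5];  Q = [1, 2, 3] / [4] / [5];  common shape = (3, 1, 1)

Row-insert the values π_1, π_2, … into P one at a time, bumping the leftmost entry strictly greater than the inserted value down to the next row. The recording tableau Q records, in position (i, j), the step at which that cell was added to P.
  Insert 2 (step 1): P = [2];  Q = [1]
  Insert 3 (step 2): P = [2, 3];  Q = [1, 2]
  Insert 5 (step 3): P = [2, 3, 5];  Q = [1, 2, 3]
  Insert 4 (step 4): P = [2, 3, 4] / [5];  Q = [1, 2, 3] / [4]
  Insert 1 (step 5): P = [1, 3, 4] / [2] / [5];  Q = [1, 2, 3] / [4] / [5]
Final shape: (3, 1, 1).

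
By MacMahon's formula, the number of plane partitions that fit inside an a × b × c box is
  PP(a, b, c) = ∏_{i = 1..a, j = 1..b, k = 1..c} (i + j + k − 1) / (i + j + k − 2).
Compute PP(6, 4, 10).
PP(6, 4, 10) = 3031952379456

Evaluate the triple product over i = 1..6, j = 1..4, k = 1..10. The factors are (2/1) · (3/2) · (4/3) · (5/4) · (6/5) · (7/6) · (8/7) · (9/8) · … (240 factors total). The numerators and denominators telescope so the product is an integer; carrying out the multiplication exactly gives PP(6, 4, 10) = 3031952379456.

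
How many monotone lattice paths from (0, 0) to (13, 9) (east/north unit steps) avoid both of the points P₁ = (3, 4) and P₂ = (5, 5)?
Number of paths = 319550

Inclusion–exclusion. Total paths: C(22, 13) = 497420. Through P₁: C(7, 3)·C(15, 10) = 105105. Through P₂: C(10, 5)·C(12, 8) = 124740. Since P₁ is strictly southwest of P₂, a monotone path through both must visit P₁ then P₂; paths through both = C(7, 3)·C(3, 2)·C(12, 8) = 51975. Avoid both = 497420 − 105105 − 124740 + 51975 = 319550.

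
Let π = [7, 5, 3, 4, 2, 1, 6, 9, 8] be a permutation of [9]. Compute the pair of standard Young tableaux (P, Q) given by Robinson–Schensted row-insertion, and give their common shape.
P = [1, 4, 6, 8] / [2, 9] / [3] / [5] / [7];  Q = [1, 4, 7, 8] / [2, 9] / [3] / [5] / [6];  common shape = (4, 2, 1, 1, 1)

Row-insert the values π_1, π_2, … into P one at a time, bumping the leftmost entry strictly greater than the inserted value down to the next row. The recording tableau Q records, in position (i, j), the step at which that cell was added to P.
  Insert 7 (step 1): P = [7];  Q = [1]
  Insert 5 (step 2): P = [5] / [7];  Q = [1] / [2]
  Insert 3 (step 3): P = [3] / [5] / [7];  Q = [1] / [2] / [3]
  Insert 4 (step 4): P = [3, 4] / [5] / [7];  Q = [1, 4] / [2] / [3]
  Insert 2 (step 5): P = [2, 4] / [3] / [5] / [7];  Q = [1, 4] / [2] / [3] / [5]
  Insert 1 (step 6): P = [1, 4] / [2] / [3] / [5] / [7];  Q = [1, 4] / [2] / [3] / [5] / [6]
  Insert 6 (step 7): P = [1, 4, 6] / [2] / [3] / [5] / [7];  Q = [1, 4, 7] / [2] / [3] / [5] / [6]
  Insert 9 (step 8): P = [1, 4, 6, 9] / [2] / [3] / [5] / [7];  Q = [1, 4, 7, 8] / [2] / [3] / [5] / [6]
  Insert 8 (step 9): P = [1, 4, 6, 8] / [2, 9] / [3] / [5] / [7];  Q = [1, 4, 7, 8] / [2, 9] / [3] / [5] / [6]
Final shape: (4, 2, 1, 1, 1).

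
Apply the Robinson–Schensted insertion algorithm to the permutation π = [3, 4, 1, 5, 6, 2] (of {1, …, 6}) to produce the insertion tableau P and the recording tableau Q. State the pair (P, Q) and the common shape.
P = [1, 2, 5, 6] / [3, 4];  Q = [1, 2, 4, 5] / [3, 6];  common shape = (4, 2)

Row-insert the values π_1, π_2, … into P one at a time, bumping the leftmost entry strictly greater than the inserted value down to the next row. The recording tableau Q records, in position (i, j), the step at which that cell was added to P.
  Insert 3 (step 1): P = [3];  Q = [1]
  Insert 4 (step 2): P = [3, 4];  Q = [1, 2]
  Insert 1 (step 3): P = [1, 4] / [3];  Q = [1, 2] / [3]
  Insert 5 (step 4): P = [1, 4, 5] / [3];  Q = [1, 2, 4] / [3]
  Insert 6 (step 5): P = [1, 4, 5, 6] / [3];  Q = [1, 2, 4, 5] / [3]
  Insert 2 (step 6): P = [1, 2, 5, 6] / [3, 4];  Q = [1, 2, 4, 5] / [3, 6]
Final shape: (4, 2).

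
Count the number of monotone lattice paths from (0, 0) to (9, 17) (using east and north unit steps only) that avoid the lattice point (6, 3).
Number of paths = 3067430

Total paths from (0, 0) to (9, 17): C(26, 9) = 3124550. Paths through (6, 3): (paths (0, 0) → (6, 3)) × (paths (6, 3) → (9, 17)) = C(9, 6) · C(17, 3) = 84 · 680 = 57120. Avoidance count = 3124550 − 57120 = 3067430.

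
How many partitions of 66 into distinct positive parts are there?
q(66) = 20132

A partition into distinct parts is a strictly decreasing sequence summing to n. The recurrence d(n, m) = d(n, m−1) + d(n−m, m−1) (use part m at most once) with q(n) = d(n, n) gives q(66) = 20132. (Euler's theorem: # distinct-part partitions = # odd-part partitions.)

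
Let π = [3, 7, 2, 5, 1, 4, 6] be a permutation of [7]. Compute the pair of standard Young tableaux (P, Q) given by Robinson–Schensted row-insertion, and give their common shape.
P = [1, 4, 6] / [2, 5] / [3, 7];  Q = [1, 2, 7] / [3, 4] / [5, 6];  common shape = (3, 2, 2)

Row-insert the values π_1, π_2, … into P one at a time, bumping the leftmost entry strictly greater than the inserted value down to the next row. The recording tableau Q records, in position (i, j), the step at which that cell was added to P.
  Insert 3 (step 1): P = [3];  Q = [1]
  Insert 7 (step 2): P = [3, 7];  Q = [1, 2]
  Insert 2 (step 3): P = [2, 7] / [3];  Q = [1, 2] / [3]
  Insert 5 (step 4): P = [2, 5] / [3, 7];  Q = [1, 2] / [3, 4]
  Insert 1 (step 5): P = [1, 5] / [2, 7] / [3];  Q = [1, 2] / [3, 4] / [5]
  Insert 4 (step 6): P = [1, 4] / [2, 5] / [3, 7];  Q = [1, 2] / [3, 4] / [5, 6]
  Insert 6 (step 7): P = [1, 4, 6] / [2, 5] / [3, 7];  Q = [1, 2, 7] / [3, 4] / [5, 6]
Final shape: (3, 2, 2).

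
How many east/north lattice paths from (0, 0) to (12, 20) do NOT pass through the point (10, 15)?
Number of paths = 157148880

Total paths from (0, 0) to (12, 20): C(32, 12) = 225792840. Paths through (10, 15): (paths (0, 0) → (10, 15)) × (paths (10, 15) → (12, 20)) = C(25, 10) · C(7, 2) = 3268760 · 21 = 68643960. Avoidance count = 225792840 − 68643960 = 157148880.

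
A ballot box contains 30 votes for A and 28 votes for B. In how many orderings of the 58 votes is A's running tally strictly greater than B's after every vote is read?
Strict-lead orderings = 1002242216651368

Total orderings of the 58 votes with 30 for A: C(58, 30) = 29065024282889672. By the Bertrand ballot formula (Cycle Lemma / reflection principle), the number of orderings in which A is strictly ahead of B throughout is (p − q)/(p + q) · C(p + q, p) = (30 − 28)/(30 + 28) · 29065024282889672 = 1002242216651368.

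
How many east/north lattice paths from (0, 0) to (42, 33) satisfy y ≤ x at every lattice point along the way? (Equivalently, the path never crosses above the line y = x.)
Number of paths = 472910945943110671500

By the reflection principle (André's argument), the number of monotone paths to (42, 33) with n ≤ m that never go above y = x is C(75, 42) − C(75, 43) = 2033517067555375887450 − 1560606121612265215950 = 472910945943110671500.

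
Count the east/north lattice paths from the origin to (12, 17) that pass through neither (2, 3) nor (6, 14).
Number of paths = 30174135

Inclusion–exclusion. Total paths: C(29, 12) = 51895935. Through P₁: C(5, 2)·C(24, 10) = 19612560. Through P₂: C(20, 6)·C(9, 6) = 3255840. Since P₁ is strictly southwest of P₂, a monotone path through both must visit P₁ then P₂; paths through both = C(5, 2)·C(15, 4)·C(9, 6) = 1146600. Avoid both = 51895935 − 19612560 − 3255840 + 1146600 = 30174135.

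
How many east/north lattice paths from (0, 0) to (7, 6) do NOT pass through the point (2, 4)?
Number of paths = 1401

Total paths from (0, 0) to (7, 6): C(13, 7) = 1716. Paths through (2, 4): (paths (0, 0) → (2, 4)) × (paths (2, 4) → (7, 6)) = C(6, 2) · C(7, 5) = 15 · 21 = 315. Avoidance count = 1716 − 315 = 1401.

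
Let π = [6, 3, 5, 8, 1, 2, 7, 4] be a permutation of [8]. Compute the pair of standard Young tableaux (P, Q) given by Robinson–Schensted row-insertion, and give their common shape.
P = [1, 2, 4] / [3, 5, 7] / [6, 8];  Q = [1, 3, 4] / [2, 6, 7] / [5, 8];  common shape = (3, 3, 2)

Row-insert the values π_1, π_2, … into P one at a time, bumping the leftmost entry strictly greater than the inserted value down to the next row. The recording tableau Q records, in position (i, j), the step at which that cell was added to P.
  Insert 6 (step 1): P = [6];  Q = [1]
  Insert 3 (step 2): P = [3] / [6];  Q = [1] / [2]
  Insert 5 (step 3): P = [3, 5] / [6];  Q = [1, 3] / [2]
  Insert 8 (step 4): P = [3, 5, 8] / [6];  Q = [1, 3, 4] / [2]
  Insert 1 (step 5): P = [1, 5, 8] / [3] / [6];  Q = [1, 3, 4] / [2] / [5]
  Insert 2 (step 6): P = [1, 2, 8] / [3, 5] / [6];  Q = [1, 3, 4] / [2, 6] / [5]
  Insert 7 (step 7): P = [1, 2, 7] / [3, 5, 8] / [6];  Q = [1, 3, 4] / [2, 6, 7] / [5]
  Insert 4 (step 8): P = [1, 2, 4] / [3, 5, 7] / [6, 8];  Q = [1, 3, 4] / [2, 6, 7] / [5, 8]
Final shape: (3, 3, 2).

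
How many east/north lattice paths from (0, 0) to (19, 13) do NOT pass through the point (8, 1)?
Number of paths = 335204898

Total paths from (0, 0) to (19, 13): C(32, 19) = 347373600. Paths through (8, 1): (paths (0, 0) → (8, 1)) × (paths (8, 1) → (19, 13)) = C(9, 8) · C(23, 11) = 9 · 1352078 = 12168702. Avoidance count = 347373600 − 12168702 = 335204898.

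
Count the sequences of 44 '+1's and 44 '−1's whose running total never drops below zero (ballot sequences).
C_44 = 583300119592996693088040

These ballot sequences are counted by the Catalan number C_n = (1/(n + 1)) · C(2n, n). For n = 44: C_44 = (1/45) · C(88, 44) = 26248505381684851188961800/45 = 583300119592996693088040.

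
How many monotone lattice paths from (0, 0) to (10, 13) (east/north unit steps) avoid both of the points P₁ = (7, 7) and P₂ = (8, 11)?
Number of paths = 505246

Inclusion–exclusion. Total paths: C(23, 10) = 1144066. Through P₁: C(14, 7)·C(9, 3) = 288288. Through P₂: C(19, 8)·C(4, 2) = 453492. Since P₁ is strictly southwest of P₂, a monotone path through both must visit P₁ then P₂; paths through both = C(14, 7)·C(5, 1)·C(4, 2) = 102960. Avoid both = 1144066 − 288288 − 453492 + 102960 = 505246.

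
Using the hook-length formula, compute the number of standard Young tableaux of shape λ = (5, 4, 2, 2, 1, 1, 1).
# SYT of shape (5, 4, 2, 2, 1, 1, 1) = 698880

Hook-length formula: f^λ = n! / Π hook(c), product over all cells c of the Young diagram. For λ = (5, 4, 2, 2, 1, 1, 1), n = 16 boxes. Hook lengths by row (left-to-right, top-to-bottom): [11, 7, 4, 3, 1]; [9, 5, 2, 1]; [6, 2]; [5, 1]; [3]; [2]; [1]. Product of hooks = 29937600. So f^λ = 16! / 29937600 = 20922789888000 / 29937600 = 698880.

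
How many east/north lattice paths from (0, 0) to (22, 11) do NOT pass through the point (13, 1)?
Number of paths = 192243428

Total paths from (0, 0) to (22, 11): C(33, 22) = 193536720. Paths through (13, 1): (paths (0, 0) → (13, 1)) × (paths (13, 1) → (22, 11)) = C(14, 13) · C(19, 9) = 14 · 92378 = 1293292. Avoidance count = 193536720 − 1293292 = 192243428.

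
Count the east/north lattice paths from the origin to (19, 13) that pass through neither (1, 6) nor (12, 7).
Number of paths = 257687036

Inclusion–exclusion. Total paths: C(32, 19) = 347373600. Through P₁: C(7, 1)·C(25, 18) = 3364900. Through P₂: C(19, 12)·C(13, 7) = 86465808. Since P₁ is strictly southwest of P₂, a monotone path through both must visit P₁ then P₂; paths through both = C(7, 1)·C(12, 11)·C(13, 7) = 144144. Avoid both = 347373600 − 3364900 − 86465808 + 144144 = 257687036.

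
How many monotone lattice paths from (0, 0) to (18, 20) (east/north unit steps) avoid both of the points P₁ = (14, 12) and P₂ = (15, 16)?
Number of paths = 19968629785

Inclusion–exclusion. Total paths: C(38, 18) = 33578000610. Through P₁: C(26, 14)·C(12, 4) = 4780561500. Through P₂: C(31, 15)·C(7, 3) = 10518906825. Since P₁ is strictly southwest of P₂, a monotone path through both must visit P₁ then P₂; paths through both = C(26, 14)·C(5, 1)·C(7, 3) = 1690097500. Avoid both = 33578000610 − 4780561500 − 10518906825 + 1690097500 = 19968629785.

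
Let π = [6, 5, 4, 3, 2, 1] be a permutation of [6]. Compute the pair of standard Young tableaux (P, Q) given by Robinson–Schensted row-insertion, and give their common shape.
P = [1] / [2] / [3] / [4] / [5] / [6];  Q = [1] / [2] / [3] / [4] / [5] / [6];  common shape = (1, 1, 1, 1, 1, 1)

Row-insert the values π_1, π_2, … into P one at a time, bumping the leftmost entry strictly greater than the inserted value down to the next row. The recording tableau Q records, in position (i, j), the step at which that cell was added to P.
  Insert 6 (step 1): P = [6];  Q = [1]
  Insert 5 (step 2): P = [5] / [6];  Q = [1] / [2]
  Insert 4 (step 3): P = [4] / [5] / [6];  Q = [1] / [2] / [3]
  Insert 3 (step 4): P = [3] / [4] / [5] / [6];  Q = [1] / [2] / [3] / [4]
  Insert 2 (step 5): P = [2] / [3] / [4] / [5] / [6];  Q = [1] / [2] / [3] / [4] / [5]
  Insert 1 (step 6): P = [1] / [2] / [3] / [4] / [5] / [6];  Q = [1] / [2] / [3] / [4] / [5] / [6]
Final shape: (1, 1, 1, 1, 1, 1).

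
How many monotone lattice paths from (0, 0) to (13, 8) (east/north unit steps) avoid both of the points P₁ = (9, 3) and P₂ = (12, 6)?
Number of paths = 133278

Inclusion–exclusion. Total paths: C(21, 13) = 203490. Through P₁: C(12, 9)·C(9, 4) = 27720. Through P₂: C(18, 12)·C(3, 1) = 55692. Since P₁ is strictly southwest of P₂, a monotone path through both must visit P₁ then P₂; paths through both = C(12, 9)·C(6, 3)·C(3, 1) = 13200. Avoid both = 203490 − 27720 − 55692 + 13200 = 133278.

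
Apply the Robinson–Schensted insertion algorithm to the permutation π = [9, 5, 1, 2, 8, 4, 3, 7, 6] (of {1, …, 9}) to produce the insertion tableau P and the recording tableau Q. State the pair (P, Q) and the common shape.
P = [1, 2, 3, 6] / [4, 7] / [5, 8] / [9];  Q = [1, 4, 5, 8] / [2, 6] / [3, 9] / [7];  common shape = (4, 2, 2, 1)

Row-insert the values π_1, π_2, … into P one at a time, bumping the leftmost entry strictly greater than the inserted value down to the next row. The recording tableau Q records, in position (i, j), the step at which that cell was added to P.
  Insert 9 (step 1): P = [9];  Q = [1]
  Insert 5 (step 2): P = [5] / [9];  Q = [1] / [2]
  Insert 1 (step 3): P = [1] / [5] / [9];  Q = [1] / [2] / [3]
  Insert 2 (step 4): P = [1, 2] / [5] / [9];  Q = [1, 4] / [2] / [3]
  Insert 8 (step 5): P = [1, 2, 8] / [5] / [9];  Q = [1, 4, 5] / [2] / [3]
  Insert 4 (step 6): P = [1, 2, 4] / [5, 8] / [9];  Q = [1, 4, 5] / [2, 6] / [3]
  Insert 3 (step 7): P = [1, 2, 3] / [4, 8] / [5] / [9];  Q = [1, 4, 5] / [2, 6] / [3] / [7]
  Insert 7 (step 8): P = [1, 2, 3, 7] / [4, 8] / [5] / [9];  Q = [1, 4, 5, 8] / [2, 6] / [3] / [7]
  Insert 6 (step 9): P = [1, 2, 3, 6] / [4, 7] / [5, 8] / [9];  Q = [1, 4, 5, 8] / [2, 6] / [3, 9] / [7]
Final shape: (4, 2, 2, 1).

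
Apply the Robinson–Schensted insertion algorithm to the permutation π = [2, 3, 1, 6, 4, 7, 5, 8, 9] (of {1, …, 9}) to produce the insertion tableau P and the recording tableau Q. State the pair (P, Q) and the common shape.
P = [1, 3, 4, 5, 8, 9] / [2, 6, 7];  Q = [1, 2, 4, 6, 8, 9] / [3, 5, 7];  common shape = (6, 3)

Row-insert the values π_1, π_2, … into P one at a time, bumping the leftmost entry strictly greater than the inserted value down to the next row. The recording tableau Q records, in position (i, j), the step at which that cell was added to P.
  Insert 2 (step 1): P = [2];  Q = [1]
  Insert 3 (step 2): P = [2, 3];  Q = [1, 2]
  Insert 1 (step 3): P = [1, 3] / [2];  Q = [1, 2] / [3]
  Insert 6 (step 4): P = [1, 3, 6] / [2];  Q = [1, 2, 4] / [3]
  Insert 4 (step 5): P = [1, 3, 4] / [2, 6];  Q = [1, 2, 4] / [3, 5]
  Insert 7 (step 6): P = [1, 3, 4, 7] / [2, 6];  Q = [1, 2, 4, 6] / [3, 5]
  Insert 5 (step 7): P = [1, 3, 4, 5] / [2, 6, 7];  Q = [1, 2, 4, 6] / [3, 5, 7]
  Insert 8 (step 8): P = [1, 3, 4, 5, 8] / [2, 6, 7];  Q = [1, 2, 4, 6, 8] / [3, 5, 7]
  Insert 9 (step 9): P = [1, 3, 4, 5, 8, 9] / [2, 6, 7];  Q = [1, 2, 4, 6, 8, 9] / [3, 5, 7]
Final shape: (6, 3).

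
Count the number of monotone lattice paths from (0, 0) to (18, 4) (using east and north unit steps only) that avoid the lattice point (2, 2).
Number of paths = 6397

Total paths from (0, 0) to (18, 4): C(22, 18) = 7315. Paths through (2, 2): (paths (0, 0) → (2, 2)) × (paths (2, 2) → (18, 4)) = C(4, 2) · C(18, 16) = 6 · 153 = 918. Avoidance count = 7315 − 918 = 6397.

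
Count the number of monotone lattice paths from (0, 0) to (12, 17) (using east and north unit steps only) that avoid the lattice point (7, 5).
Number of paths = 46995039

Total paths from (0, 0) to (12, 17): C(29, 12) = 51895935. Paths through (7, 5): (paths (0, 0) → (7, 5)) × (paths (7, 5) → (12, 17)) = C(12, 7) · C(17, 5) = 792 · 6188 = 4900896. Avoidance count = 51895935 − 4900896 = 46995039.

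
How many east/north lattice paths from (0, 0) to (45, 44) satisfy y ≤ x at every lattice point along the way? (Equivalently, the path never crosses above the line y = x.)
Number of paths = 2257117854077248073253720

By the reflection principle (André's argument), the number of monotone paths to (45, 44) with n ≤ m that never go above y = x is C(89, 45) − C(89, 46) = 51913710643776705684835560 − 49656592789699457611581840 = 2257117854077248073253720.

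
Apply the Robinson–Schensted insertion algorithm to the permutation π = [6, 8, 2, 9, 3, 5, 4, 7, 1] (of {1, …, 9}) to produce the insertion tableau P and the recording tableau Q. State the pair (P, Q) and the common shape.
P = [1, 3, 4, 7] / [2, 8, 9] / [5] / [6];  Q = [1, 2, 4, 8] / [3, 5, 6] / [7] / [9];  common shape = (4, 3, 1, 1)

Row-insert the values π_1, π_2, … into P one at a time, bumping the leftmost entry strictly greater than the inserted value down to the next row. The recording tableau Q records, in position (i, j), the step at which that cell was added to P.
  Insert 6 (step 1): P = [6];  Q = [1]
  Insert 8 (step 2): P = [6, 8];  Q = [1, 2]
  Insert 2 (step 3): P = [2, 8] / [6];  Q = [1, 2] / [3]
  Insert 9 (step 4): P = [2, 8, 9] / [6];  Q = [1, 2, 4] / [3]
  Insert 3 (step 5): P = [2, 3, 9] / [6, 8];  Q = [1, 2, 4] / [3, 5]
  Insert 5 (step 6): P = [2, 3, 5] / [6, 8, 9];  Q = [1, 2, 4] / [3, 5, 6]
  Insert 4 (step 7): P = [2, 3, 4] / [5, 8, 9] / [6];  Q = [1, 2, 4] / [3, 5, 6] / [7]
  Insert 7 (step 8): P = [2, 3, 4, 7] / [5, 8, 9] / [6];  Q = [1, 2, 4, 8] / [3, 5, 6] / [7]
  Insert 1 (step 9): P = [1, 3, 4, 7] / [2, 8, 9] / [5] / [6];  Q = [1, 2, 4, 8] / [3, 5, 6] / [7] / [9]
Final shape: (4, 3, 1, 1).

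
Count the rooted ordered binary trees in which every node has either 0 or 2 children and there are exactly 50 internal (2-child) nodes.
C_50 = 1978261657756160653623774456

These full binary trees are counted by the Catalan number C_n = (1/(n + 1)) · C(2n, n). For n = 50: C_50 = (1/51) · C(100, 50) = 100891344545564193334812497256/51 = 1978261657756160653623774456.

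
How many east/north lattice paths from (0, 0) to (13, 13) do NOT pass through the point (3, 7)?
Number of paths = 9439640

Total paths from (0, 0) to (13, 13): C(26, 13) = 10400600. Paths through (3, 7): (paths (0, 0) → (3, 7)) × (paths (3, 7) → (13, 13)) = C(10, 3) · C(16, 10) = 120 · 8008 = 960960. Avoidance count = 10400600 − 960960 = 9439640.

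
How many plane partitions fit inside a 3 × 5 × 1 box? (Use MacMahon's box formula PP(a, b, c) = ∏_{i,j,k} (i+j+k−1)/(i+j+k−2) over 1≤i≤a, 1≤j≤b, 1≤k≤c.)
PP(3, 5, 1) = 56

Evaluate the triple product over i = 1..3, j = 1..5, k = 1..1. The factors are (2/1) · (3/2) · (4/3) · (5/4) · (6/5) · (3/2) · (4/3) · (5/4) · … (15 factors total). The numerators and denominators telescope so the product is an integer; carrying out the multiplication exactly gives PP(3, 5, 1) = 56.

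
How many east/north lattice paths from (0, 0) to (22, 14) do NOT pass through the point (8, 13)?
Number of paths = 3793244850

Total paths from (0, 0) to (22, 14): C(36, 22) = 3796297200. Paths through (8, 13): (paths (0, 0) → (8, 13)) × (paths (8, 13) → (22, 14)) = C(21, 8) · C(15, 14) = 203490 · 15 = 3052350. Avoidance count = 3796297200 − 3052350 = 3793244850.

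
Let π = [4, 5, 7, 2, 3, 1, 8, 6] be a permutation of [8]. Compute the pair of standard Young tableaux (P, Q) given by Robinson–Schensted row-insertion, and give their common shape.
P = [1, 3, 6, 8] / [2, 5, 7] / [4];  Q = [1, 2, 3, 7] / [4, 5, 8] / [6];  common shape = (4, 3, 1)

Row-insert the values π_1, π_2, … into P one at a time, bumping the leftmost entry strictly greater than the inserted value down to the next row. The recording tableau Q records, in position (i, j), the step at which that cell was added to P.
  Insert 4 (step 1): P = [4];  Q = [1]
  Insert 5 (step 2): P = [4, 5];  Q = [1, 2]
  Insert 7 (step 3): P = [4, 5, 7];  Q = [1, 2, 3]
  Insert 2 (step 4): P = [2, 5, 7] / [4];  Q = [1, 2, 3] / [4]
  Insert 3 (step 5): P = [2, 3, 7] / [4, 5];  Q = [1, 2, 3] / [4, 5]
  Insert 1 (step 6): P = [1, 3, 7] / [2, 5] / [4];  Q = [1, 2, 3] / [4, 5] / [6]
  Insert 8 (step 7): P = [1, 3, 7, 8] / [2, 5] / [4];  Q = [1, 2, 3, 7] / [4, 5] / [6]
  Insert 6 (step 8): P = [1, 3, 6, 8] / [2, 5, 7] / [4];  Q = [1, 2, 3, 7] / [4, 5, 8] / [6]
Final shape: (4, 3, 1).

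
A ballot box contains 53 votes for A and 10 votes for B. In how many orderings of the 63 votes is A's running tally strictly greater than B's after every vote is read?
Strict-lead orderings = 87232342461

Total orderings of the 63 votes with 53 for A: C(63, 53) = 127805525001. By the Bertrand ballot formula (Cycle Lemma / reflection principle), the number of orderings in which A is strictly ahead of B throughout is (p − q)/(p + q) · C(p + q, p) = (53 − 10)/(53 + 10) · 127805525001 = 87232342461.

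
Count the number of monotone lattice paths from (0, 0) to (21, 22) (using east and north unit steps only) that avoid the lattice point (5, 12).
Number of paths = 1019180465680

Total paths from (0, 0) to (21, 22): C(43, 21) = 1052049481860. Paths through (5, 12): (paths (0, 0) → (5, 12)) × (paths (5, 12) → (21, 22)) = C(17, 5) · C(26, 16) = 6188 · 5311735 = 32869016180. Avoidance count = 1052049481860 − 32869016180 = 1019180465680.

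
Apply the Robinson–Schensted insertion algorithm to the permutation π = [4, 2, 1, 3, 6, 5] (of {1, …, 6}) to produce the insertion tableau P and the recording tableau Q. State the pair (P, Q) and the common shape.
P = [1, 3, 5] / [2, 6] / [4];  Q = [1, 4, 5] / [2, 6] / [3];  common shape = (3, 2, 1)

Row-insert the values π_1, π_2, … into P one at a time, bumping the leftmost entry strictly greater than the inserted value down to the next row. The recording tableau Q records, in position (i, j), the step at which that cell was added to P.
  Insert 4 (step 1): P = [4];  Q = [1]
  Insert 2 (step 2): P = [2] / [4];  Q = [1] / [2]
  Insert 1 (step 3): P = [1] / [2] / [4];  Q = [1] / [2] / [3]
  Insert 3 (step 4): P = [1, 3] / [2] / [4];  Q = [1, 4] / [2] / [3]
  Insert 6 (step 5): P = [1, 3, 6] / [2] / [4];  Q = [1, 4, 5] / [2] / [3]
  Insert 5 (step 6): P = [1, 3, 5] / [2, 6] / [4];  Q = [1, 4, 5] / [2, 6] / [3]
Final shape: (3, 2, 1).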